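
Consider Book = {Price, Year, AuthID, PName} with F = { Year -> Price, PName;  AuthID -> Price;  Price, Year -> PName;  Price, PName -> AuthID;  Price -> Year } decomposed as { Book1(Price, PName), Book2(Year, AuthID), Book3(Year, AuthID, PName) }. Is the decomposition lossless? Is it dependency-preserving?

lossy and not dependency-preserving

Lossless test (chase): Rows 2 and 3 agree on Year; apply Year→Price, PName and equate their Price, PName entries. No row becomes fully distinguished — the join is lossy.
Dependency preservation: the restricted closure of {Year} across the fragments never reaches {Price, PName}, so Year → Price, PName cannot be enforced without a join — not preserved.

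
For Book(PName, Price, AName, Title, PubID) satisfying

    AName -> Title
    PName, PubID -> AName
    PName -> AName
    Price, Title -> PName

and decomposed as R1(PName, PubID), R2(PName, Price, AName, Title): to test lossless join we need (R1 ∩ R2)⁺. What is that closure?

PName, AName, Title

R1 ∩ R2 = {PName}.
PName → AName applies, adding AName
AName → Title applies, adding Title
Closure: {PName, AName, Title}.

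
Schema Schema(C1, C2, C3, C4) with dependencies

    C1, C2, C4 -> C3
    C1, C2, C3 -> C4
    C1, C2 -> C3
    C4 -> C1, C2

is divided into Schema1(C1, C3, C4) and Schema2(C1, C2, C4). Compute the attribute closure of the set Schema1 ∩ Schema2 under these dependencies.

Schema1 ∩ Schema2 = {C1, C4}.
C4 → C1, C2 applies, adding C2
C1, C2, C4 → C3 applies, adding C3
Closure: {C1, C2, C3, C4}.

C1, C2, C3, C4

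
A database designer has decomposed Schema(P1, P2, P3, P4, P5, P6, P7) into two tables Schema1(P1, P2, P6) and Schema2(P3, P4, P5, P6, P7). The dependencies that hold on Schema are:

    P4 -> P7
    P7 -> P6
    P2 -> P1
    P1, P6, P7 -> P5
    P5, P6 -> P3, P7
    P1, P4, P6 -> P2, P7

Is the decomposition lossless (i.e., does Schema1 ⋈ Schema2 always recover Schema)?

Common attributes: Schema1 ∩ Schema2 = {P6}.
No dependency enlarges {P6}, so (P6)⁺ = {P6}.
The closure contains neither all of Schema1 = {P1, P2, P6} nor all of Schema2 = {P3, P4, P5, P6, P7}, so the common attributes are not a superkey of either fragment. The join is lossy.

No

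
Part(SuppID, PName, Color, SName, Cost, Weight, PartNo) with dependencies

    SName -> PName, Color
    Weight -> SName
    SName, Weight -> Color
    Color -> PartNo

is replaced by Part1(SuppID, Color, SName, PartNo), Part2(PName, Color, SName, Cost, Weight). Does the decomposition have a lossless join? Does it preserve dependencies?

lossy but dependency-preserving

Lossless test: (Color, SName)⁺ = {PName, Color, SName, PartNo}, which is a superkey of neither fragment — lossy.
Dependency preservation: every FD's attributes lie within a single fragment, so each can be enforced locally — preserved.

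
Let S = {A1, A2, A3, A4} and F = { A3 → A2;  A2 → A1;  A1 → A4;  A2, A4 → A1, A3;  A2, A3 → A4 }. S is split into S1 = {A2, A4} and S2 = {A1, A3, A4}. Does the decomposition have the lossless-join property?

Common attributes: S1 ∩ S2 = {A4}.
No dependency enlarges {A4}, so (A4)⁺ = {A4}.
The closure contains neither all of S1 = {A2, A4} nor all of S2 = {A1, A3, A4}, so the common attributes are not a superkey of either fragment. The join is lossy.

No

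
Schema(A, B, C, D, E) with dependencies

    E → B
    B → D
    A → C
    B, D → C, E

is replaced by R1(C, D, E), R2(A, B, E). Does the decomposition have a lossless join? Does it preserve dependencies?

Lossless test: (E)⁺ = {B, C, D, E}, which contains all of one fragment — lossless.
Dependency preservation: the restricted closure of {A} across the fragments never reaches {C}, so A → C cannot be enforced without a join — not preserved.

lossless but not dependency-preserving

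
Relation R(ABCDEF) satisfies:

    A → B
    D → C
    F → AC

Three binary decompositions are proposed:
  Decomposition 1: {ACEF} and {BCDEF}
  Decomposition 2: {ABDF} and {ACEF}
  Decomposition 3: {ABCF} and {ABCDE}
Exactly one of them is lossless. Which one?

Decomposition 1

Decomposition 1: common = {CEF}, closure = {ABCEF} → lossless.
Decomposition 2: common = {AF}, closure = {ABCF} → lossy.
Decomposition 3: common = {ABC}, closure = {ABC} → lossy.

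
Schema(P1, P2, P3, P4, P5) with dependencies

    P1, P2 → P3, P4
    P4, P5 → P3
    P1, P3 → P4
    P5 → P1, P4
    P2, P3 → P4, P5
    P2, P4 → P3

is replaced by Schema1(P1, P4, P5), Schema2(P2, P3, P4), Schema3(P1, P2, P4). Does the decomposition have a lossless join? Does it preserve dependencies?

Lossless test (chase): Rows 2 and 3 agree on P2, P4; apply P2, P4→P3 and equate their P3 entries. Rows 2 and 3 agree on P2, P3; apply P2, P3→P4, P5 and equate their P4, P5 entries. Rows 2 and 3 agree on P5; apply P5→P1, P4 and equate their P1, P4 entries. No row becomes fully distinguished — the join is lossy.
Dependency preservation: the restricted closure of {P4, P5} across the fragments never reaches {P3}, so P4, P5 → P3 cannot be enforced without a join — not preserved.

lossy and not dependency-preserving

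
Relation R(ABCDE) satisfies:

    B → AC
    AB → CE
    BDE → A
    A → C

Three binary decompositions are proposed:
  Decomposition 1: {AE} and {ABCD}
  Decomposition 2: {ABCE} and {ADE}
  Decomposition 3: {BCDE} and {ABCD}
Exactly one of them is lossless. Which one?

Decomposition 3

Decomposition 1: common = {A}, closure = {AC} → lossy.
Decomposition 2: common = {AE}, closure = {ACE} → lossy.
Decomposition 3: common = {BCD}, closure = {ABCDE} → lossless.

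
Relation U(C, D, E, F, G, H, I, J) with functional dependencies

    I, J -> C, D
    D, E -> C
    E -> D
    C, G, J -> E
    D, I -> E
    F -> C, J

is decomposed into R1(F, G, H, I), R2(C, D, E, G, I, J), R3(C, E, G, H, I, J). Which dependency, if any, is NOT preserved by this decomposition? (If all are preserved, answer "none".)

Check F → C, J: no single fragment contains all of {C, F, J}, and the restricted closure of {F} across the fragments never reaches {C, J}.
I, J → C, D is preserved.
D, E → C is preserved.
E → D is preserved.
C, G, J → E is preserved.
D, I → E is preserved.

F -> C, J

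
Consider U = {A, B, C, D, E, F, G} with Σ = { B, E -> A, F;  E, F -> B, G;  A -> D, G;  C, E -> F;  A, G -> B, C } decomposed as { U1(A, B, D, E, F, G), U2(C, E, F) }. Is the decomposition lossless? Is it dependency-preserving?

lossless but not dependency-preserving

Lossless test: (E, F)⁺ = {A, B, C, D, E, F, G}, which contains all of one fragment — lossless.
Dependency preservation: the restricted closure of {A, G} across the fragments never reaches {B, C}, so A, G → B, C cannot be enforced without a join — not preserved.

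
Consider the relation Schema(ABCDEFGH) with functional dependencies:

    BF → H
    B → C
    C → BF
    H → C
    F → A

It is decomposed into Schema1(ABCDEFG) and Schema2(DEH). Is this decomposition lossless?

Common attributes: Schema1 ∩ Schema2 = {DE}.
No dependency enlarges {DE}, so (DE)⁺ = {DE}.
The closure contains neither all of Schema1 = {ABCDEFG} nor all of Schema2 = {DEH}, so the common attributes are not a superkey of either fragment. The join is lossy.

No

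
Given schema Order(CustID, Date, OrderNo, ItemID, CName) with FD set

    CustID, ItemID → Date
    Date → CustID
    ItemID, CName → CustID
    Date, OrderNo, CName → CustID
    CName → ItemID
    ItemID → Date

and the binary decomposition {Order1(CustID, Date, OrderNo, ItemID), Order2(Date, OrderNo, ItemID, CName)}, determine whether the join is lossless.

Common attributes: Order1 ∩ Order2 = {Date, OrderNo, ItemID}.
Closure of {Date, OrderNo, ItemID}: Date → CustID applies, adding CustID. So (Date, OrderNo, ItemID)⁺ = {CustID, Date, OrderNo, ItemID}.
This closure contains every attribute of Order1, so Order1 ∩ Order2 → Order1. The join is lossless.

Yes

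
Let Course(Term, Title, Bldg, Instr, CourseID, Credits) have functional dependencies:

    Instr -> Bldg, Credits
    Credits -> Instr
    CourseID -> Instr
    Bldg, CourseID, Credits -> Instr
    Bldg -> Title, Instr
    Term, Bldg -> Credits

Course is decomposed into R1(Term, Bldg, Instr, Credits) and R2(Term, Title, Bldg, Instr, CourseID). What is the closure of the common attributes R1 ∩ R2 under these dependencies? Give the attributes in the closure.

R1 ∩ R2 = {Term, Bldg, Instr}.
Instr → Bldg, Credits applies, adding Credits
Bldg → Title, Instr applies, adding Title
Closure: {Term, Title, Bldg, Instr, Credits}.

Term, Title, Bldg, Instr, Credits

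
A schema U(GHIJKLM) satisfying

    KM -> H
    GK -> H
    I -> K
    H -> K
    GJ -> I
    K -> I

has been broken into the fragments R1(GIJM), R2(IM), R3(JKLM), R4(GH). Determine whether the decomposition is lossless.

No

Chase test. Columns are GHIJKLM; row i has aⱼ where attribute j ∈ Ri, else bᵢⱼ.
Initial tableau (one row per fragment):
  row 1: a1 b12 a3 a4 b15 b16 a7
  row 2: b21 b22 a3 b24 b25 b26 a7
  row 3: b31 b32 b33 a4 a5 a6 a7
  row 4: a1 a2 b43 b44 b45 b46 b47
Rows 1 and 2 agree on I; apply I→K and equate their K entries.
Rows 1 and 2 agree on KM; apply KM→H and equate their H entries.
No row becomes fully distinguished — the join is lossy.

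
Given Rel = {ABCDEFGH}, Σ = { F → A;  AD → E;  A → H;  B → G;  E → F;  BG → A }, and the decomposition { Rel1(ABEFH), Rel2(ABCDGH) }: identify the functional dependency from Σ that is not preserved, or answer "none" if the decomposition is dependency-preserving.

Check AD → E: no single fragment contains all of {ADE}, and the restricted closure of {AD} across the fragments never reaches {E}.
F → A is preserved.
A → H is preserved.
B → G is preserved.
E → F is preserved.
BG → A is preserved.

AD → E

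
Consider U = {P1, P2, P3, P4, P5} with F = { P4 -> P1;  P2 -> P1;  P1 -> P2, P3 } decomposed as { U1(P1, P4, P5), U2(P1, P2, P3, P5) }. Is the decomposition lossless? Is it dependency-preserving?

Lossless test: (P1, P5)⁺ = {P1, P2, P3, P5}, which contains all of one fragment — lossless.
Dependency preservation: every FD's attributes lie within a single fragment, so each can be enforced locally — preserved.

lossless and dependency-preserving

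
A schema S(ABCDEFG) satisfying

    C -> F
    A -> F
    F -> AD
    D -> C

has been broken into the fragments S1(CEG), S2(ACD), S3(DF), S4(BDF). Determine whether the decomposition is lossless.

No

Chase test. Columns are ABCDEFG; row i has aⱼ where attribute j ∈ Si, else bᵢⱼ.
Initial tableau (one row per fragment):
  row 1: b11 b12 a3 b14 a5 b16 a7
  row 2: a1 b22 a3 a4 b25 b26 b27
  row 3: b31 b32 b33 a4 b35 a6 b37
  row 4: b41 a2 b43 a4 b45 a6 b47
Rows 1 and 2 agree on C; apply C→F and equate their F entries.
Rows 1 and 2 agree on F; apply F→AD and equate their AD entries.
Rows 3 and 4 agree on F; apply F→AD and equate their AD entries.
Rows 1 and 3 agree on D; apply D→C and equate their C entries.
Rows 1 and 4 agree on D; apply D→C and equate their C entries.
Rows 1 and 3 agree on C; apply C→F and equate their F entries.
Rows 1 and 3 agree on F; apply F→AD and equate their AD entries.
No row becomes fully distinguished — the join is lossy.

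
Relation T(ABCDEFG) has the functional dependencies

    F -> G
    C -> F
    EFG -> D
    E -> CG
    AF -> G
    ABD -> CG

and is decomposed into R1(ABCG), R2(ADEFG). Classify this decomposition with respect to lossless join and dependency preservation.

lossy and not dependency-preserving

Lossless test: (AG)⁺ = {AG}, which is a superkey of neither fragment — lossy.
Dependency preservation: the restricted closure of {C} across the fragments never reaches {F}, so C → F cannot be enforced without a join — not preserved.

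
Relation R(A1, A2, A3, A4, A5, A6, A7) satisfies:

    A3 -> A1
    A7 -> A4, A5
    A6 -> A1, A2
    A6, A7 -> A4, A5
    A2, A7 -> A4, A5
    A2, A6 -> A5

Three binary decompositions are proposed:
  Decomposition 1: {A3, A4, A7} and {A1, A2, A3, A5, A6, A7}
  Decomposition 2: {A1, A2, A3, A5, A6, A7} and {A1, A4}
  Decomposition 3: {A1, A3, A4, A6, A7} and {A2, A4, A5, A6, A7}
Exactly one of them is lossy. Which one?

Decomposition 1: common = {A3, A7}, closure = {A1, A3, A4, A5, A7} → lossless.
Decomposition 2: common = {A1}, closure = {A1} → lossy.
Decomposition 3: common = {A4, A6, A7}, closure = {A1, A2, A4, A5, A6, A7} → lossless.

Decomposition 2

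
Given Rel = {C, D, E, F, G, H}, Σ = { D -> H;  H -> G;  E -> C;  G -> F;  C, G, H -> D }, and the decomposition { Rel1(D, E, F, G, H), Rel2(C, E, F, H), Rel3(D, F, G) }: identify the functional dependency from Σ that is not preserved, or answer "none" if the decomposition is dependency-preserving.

C, G, H -> D

Check C, G, H → D: no single fragment contains all of {C, D, G, H}, and the restricted closure of {C, G, H} across the fragments never reaches {D}.
D → H is preserved.
H → G is preserved.
E → C is preserved.
G → F is preserved.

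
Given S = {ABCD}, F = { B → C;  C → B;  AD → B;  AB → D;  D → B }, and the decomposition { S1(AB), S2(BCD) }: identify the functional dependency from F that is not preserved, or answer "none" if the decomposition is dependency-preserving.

Check AB → D: no single fragment contains all of {ABD}, and the restricted closure of {AB} across the fragments never reaches {D}.
B → C is preserved.
C → B is preserved.
AD → B is preserved.
D → B is preserved.

AB → D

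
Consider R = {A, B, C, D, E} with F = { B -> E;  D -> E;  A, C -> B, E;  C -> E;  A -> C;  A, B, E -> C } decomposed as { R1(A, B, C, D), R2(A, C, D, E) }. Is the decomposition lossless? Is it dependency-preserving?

Lossless test: (A, C, D)⁺ = {A, B, C, D, E}, which contains all of one fragment — lossless.
Dependency preservation: the restricted closure of {B} across the fragments never reaches {E}, so B → E cannot be enforced without a join — not preserved.

lossless but not dependency-preserving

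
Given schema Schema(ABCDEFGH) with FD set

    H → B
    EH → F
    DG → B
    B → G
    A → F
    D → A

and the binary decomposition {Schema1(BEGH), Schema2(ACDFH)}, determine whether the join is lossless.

Common attributes: Schema1 ∩ Schema2 = {H}.
Closure of {H}: H → B applies, adding B; B → G applies, adding G. So (H)⁺ = {BGH}.
The closure contains neither all of Schema1 = {BEGH} nor all of Schema2 = {ACDFH}, so the common attributes are not a superkey of either fragment. The join is lossy.

No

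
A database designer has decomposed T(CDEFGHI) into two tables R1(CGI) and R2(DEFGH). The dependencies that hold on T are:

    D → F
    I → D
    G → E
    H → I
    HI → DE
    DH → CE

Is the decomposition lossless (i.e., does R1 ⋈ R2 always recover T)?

No

Common attributes: R1 ∩ R2 = {G}.
Closure of {G}: G → E applies, adding E. So (G)⁺ = {EG}.
The closure contains neither all of R1 = {CGI} nor all of R2 = {DEFGH}, so the common attributes are not a superkey of either fragment. The join is lossy.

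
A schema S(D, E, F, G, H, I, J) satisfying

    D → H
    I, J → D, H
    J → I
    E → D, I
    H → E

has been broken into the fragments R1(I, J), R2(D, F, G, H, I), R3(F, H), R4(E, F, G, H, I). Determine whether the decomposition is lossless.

No

Chase test. Columns are D, E, F, G, H, I, J; row i has aⱼ where attribute j ∈ Ri, else bᵢⱼ.
Initial tableau (one row per fragment):
  row 1: b11 b12 b13 b14 b15 a6 a7
  row 2: a1 b22 a3 a4 a5 a6 b27
  row 3: b31 b32 a3 b34 a5 b36 b37
  row 4: b41 a2 a3 a4 a5 a6 b47
Rows 2 and 3 agree on H; apply H→E and equate their E entries.
Rows 2 and 4 agree on H; apply H→E and equate their E entries.
Rows 2 and 3 agree on E; apply E→D, I and equate their D, I entries.
Rows 2 and 4 agree on E; apply E→D, I and equate their D, I entries.
No row becomes fully distinguished — the join is lossy.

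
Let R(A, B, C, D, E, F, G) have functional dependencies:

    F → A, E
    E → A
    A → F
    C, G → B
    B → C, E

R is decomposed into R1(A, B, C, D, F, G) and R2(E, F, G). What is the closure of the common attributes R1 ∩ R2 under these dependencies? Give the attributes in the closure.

A, E, F, G

R1 ∩ R2 = {F, G}.
F → A, E applies, adding A, E
Closure: {A, E, F, G}.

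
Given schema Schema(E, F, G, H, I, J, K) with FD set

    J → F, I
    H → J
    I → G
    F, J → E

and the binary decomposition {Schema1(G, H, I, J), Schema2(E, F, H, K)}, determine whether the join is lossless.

Common attributes: Schema1 ∩ Schema2 = {H}.
Closure of {H}: H → J applies, adding J; J → F, I applies, adding F, I; I → G applies, adding G; F, J → E applies, adding E. So (H)⁺ = {E, F, G, H, I, J}.
This closure contains every attribute of Schema1, so Schema1 ∩ Schema2 → Schema1. The join is lossless.

Yes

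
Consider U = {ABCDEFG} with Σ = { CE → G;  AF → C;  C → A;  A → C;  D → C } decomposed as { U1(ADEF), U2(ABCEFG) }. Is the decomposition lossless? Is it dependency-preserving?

Lossless test: (AEF)⁺ = {ACEFG}, which is a superkey of neither fragment — lossy.
Dependency preservation: D → C is not contained in any single fragment, but the restricted closure of its left-hand side across the fragments still reaches the right-hand side; the remaining FDs each lie inside some fragment. All dependencies are preserved.

lossy but dependency-preserving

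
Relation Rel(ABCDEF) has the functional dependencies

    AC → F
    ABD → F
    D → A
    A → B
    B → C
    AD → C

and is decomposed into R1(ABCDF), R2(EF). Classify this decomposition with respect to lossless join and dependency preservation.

Lossless test: (F)⁺ = {F}, which is a superkey of neither fragment — lossy.
Dependency preservation: every FD's attributes lie within a single fragment, so each can be enforced locally — preserved.

lossy but dependency-preserving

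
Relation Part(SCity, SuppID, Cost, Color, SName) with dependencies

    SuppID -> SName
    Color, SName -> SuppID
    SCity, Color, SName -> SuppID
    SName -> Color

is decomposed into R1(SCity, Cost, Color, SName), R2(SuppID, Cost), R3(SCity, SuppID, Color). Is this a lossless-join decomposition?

No

Chase test. Columns are SCity, SuppID, Cost, Color, SName; row i has aⱼ where attribute j ∈ Ri, else bᵢⱼ.
Initial tableau (one row per fragment):
  row 1: a1 b12 a3 a4 a5
  row 2: b21 a2 a3 b24 b25
  row 3: a1 a2 b33 a4 b35
Rows 2 and 3 agree on SuppID; apply SuppID→SName and equate their SName entries.
Rows 2 and 3 agree on SName; apply SName→Color and equate their Color entries.
No row becomes fully distinguished — the join is lossy.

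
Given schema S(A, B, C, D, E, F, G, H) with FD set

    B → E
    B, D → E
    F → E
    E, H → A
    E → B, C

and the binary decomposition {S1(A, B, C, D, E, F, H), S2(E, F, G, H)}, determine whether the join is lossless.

No

Common attributes: S1 ∩ S2 = {E, F, H}.
Closure of {E, F, H}: E, H → A applies, adding A; E → B, C applies, adding B, C. So (E, F, H)⁺ = {A, B, C, E, F, H}.
The closure contains neither all of S1 = {A, B, C, D, E, F, H} nor all of S2 = {E, F, G, H}, so the common attributes are not a superkey of either fragment. The join is lossy.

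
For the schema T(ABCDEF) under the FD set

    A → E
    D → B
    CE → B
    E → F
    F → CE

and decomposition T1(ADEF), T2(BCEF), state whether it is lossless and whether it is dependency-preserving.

lossless but not dependency-preserving

Lossless test: (EF)⁺ = {BCEF}, which contains all of one fragment — lossless.
Dependency preservation: the restricted closure of {D} across the fragments never reaches {B}, so D → B cannot be enforced without a join — not preserved.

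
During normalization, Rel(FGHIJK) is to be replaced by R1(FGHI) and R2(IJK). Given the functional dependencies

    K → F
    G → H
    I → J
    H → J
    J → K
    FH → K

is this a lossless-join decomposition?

Common attributes: R1 ∩ R2 = {I}.
Closure of {I}: I → J applies, adding J; J → K applies, adding K; K → F applies, adding F. So (I)⁺ = {FIJK}.
This closure contains every attribute of R2, so R1 ∩ R2 → R2. The join is lossless.

Yes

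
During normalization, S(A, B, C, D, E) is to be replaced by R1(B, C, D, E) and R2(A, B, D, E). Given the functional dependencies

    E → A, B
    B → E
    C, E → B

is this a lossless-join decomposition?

Common attributes: R1 ∩ R2 = {B, D, E}.
Closure of {B, D, E}: E → A, B applies, adding A. So (B, D, E)⁺ = {A, B, D, E}.
This closure contains every attribute of R2, so R1 ∩ R2 → R2. The join is lossless.

Yes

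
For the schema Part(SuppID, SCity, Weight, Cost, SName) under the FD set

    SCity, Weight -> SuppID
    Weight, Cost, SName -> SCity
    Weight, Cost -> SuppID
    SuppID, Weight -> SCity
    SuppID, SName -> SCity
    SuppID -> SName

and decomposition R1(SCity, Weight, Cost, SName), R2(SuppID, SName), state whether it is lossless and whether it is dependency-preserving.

Lossless test: (SName)⁺ = {SName}, which is a superkey of neither fragment — lossy.
Dependency preservation: the restricted closure of {SCity, Weight} across the fragments never reaches {SuppID}, so SCity, Weight → SuppID cannot be enforced without a join — not preserved.

lossy and not dependency-preserving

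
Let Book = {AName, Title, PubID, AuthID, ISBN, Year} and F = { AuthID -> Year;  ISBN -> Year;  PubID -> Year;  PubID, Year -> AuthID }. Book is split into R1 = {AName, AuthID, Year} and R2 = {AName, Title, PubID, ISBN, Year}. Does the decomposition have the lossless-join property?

Common attributes: R1 ∩ R2 = {AName, Year}.
No dependency enlarges {AName, Year}, so (AName, Year)⁺ = {AName, Year}.
The closure contains neither all of R1 = {AName, AuthID, Year} nor all of R2 = {AName, Title, PubID, ISBN, Year}, so the common attributes are not a superkey of either fragment. The join is lossy.

No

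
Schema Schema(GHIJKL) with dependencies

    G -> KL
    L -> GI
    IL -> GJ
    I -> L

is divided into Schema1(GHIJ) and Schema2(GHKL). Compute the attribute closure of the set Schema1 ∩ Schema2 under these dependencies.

GHIJKL

Schema1 ∩ Schema2 = {GH}.
G → KL applies, adding KL
L → GI applies, adding I
IL → GJ applies, adding J
Closure: {GHIJKL}.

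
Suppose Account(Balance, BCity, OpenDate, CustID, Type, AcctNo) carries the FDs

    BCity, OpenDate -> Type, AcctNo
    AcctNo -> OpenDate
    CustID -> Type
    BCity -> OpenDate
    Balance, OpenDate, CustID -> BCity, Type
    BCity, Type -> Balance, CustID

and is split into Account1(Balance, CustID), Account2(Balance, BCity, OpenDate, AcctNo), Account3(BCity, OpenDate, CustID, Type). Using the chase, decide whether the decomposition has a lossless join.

Yes

Chase test. Columns are Balance, BCity, OpenDate, CustID, Type, AcctNo; row i has aⱼ where attribute j ∈ Accounti, else bᵢⱼ.
Initial tableau (one row per fragment):
  row 1: a1 b12 b13 a4 b15 b16
  row 2: a1 a2 a3 b24 b25 a6
  row 3: b31 a2 a3 a4 a5 b36
Rows 2 and 3 agree on BCity, OpenDate; apply BCity, OpenDate→Type, AcctNo and equate their Type, AcctNo entries.
Rows 1 and 3 agree on CustID; apply CustID→Type and equate their Type entries.
Rows 2 and 3 agree on BCity, Type; apply BCity, Type→Balance, CustID and equate their Balance, CustID entries.
Row 2 is now all distinguished symbols — the join is lossless.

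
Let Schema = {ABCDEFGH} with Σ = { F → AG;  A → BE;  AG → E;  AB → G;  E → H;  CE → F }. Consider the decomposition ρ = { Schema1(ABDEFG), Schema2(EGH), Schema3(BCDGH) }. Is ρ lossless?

No

Chase test. Columns are ABCDEFGH; row i has aⱼ where attribute j ∈ Schemai, else bᵢⱼ.
Initial tableau (one row per fragment):
  row 1: a1 a2 b13 a4 a5 a6 a7 b18
  row 2: b21 b22 b23 b24 a5 b26 a7 a8
  row 3: b31 a2 a3 a4 b35 b36 a7 a8
Rows 1 and 2 agree on E; apply E→H and equate their H entries.
No row becomes fully distinguished — the join is lossy.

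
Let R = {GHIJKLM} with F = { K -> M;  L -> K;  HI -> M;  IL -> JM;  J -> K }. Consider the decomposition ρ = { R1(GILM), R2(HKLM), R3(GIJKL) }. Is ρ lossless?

No

Chase test. Columns are GHIJKLM; row i has aⱼ where attribute j ∈ Ri, else bᵢⱼ.
Initial tableau (one row per fragment):
  row 1: a1 b12 a3 b14 b15 a6 a7
  row 2: b21 a2 b23 b24 a5 a6 a7
  row 3: a1 b32 a3 a4 a5 a6 b37
Rows 2 and 3 agree on K; apply K→M and equate their M entries.
Rows 1 and 2 agree on L; apply L→K and equate their K entries.
Rows 1 and 3 agree on IL; apply IL→JM and equate their JM entries.
No row becomes fully distinguished — the join is lossy.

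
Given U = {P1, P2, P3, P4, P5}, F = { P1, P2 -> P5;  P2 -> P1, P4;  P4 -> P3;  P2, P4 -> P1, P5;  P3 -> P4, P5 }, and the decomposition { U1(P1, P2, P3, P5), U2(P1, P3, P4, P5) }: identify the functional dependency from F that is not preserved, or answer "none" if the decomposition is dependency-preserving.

P1, P2 → P5 lies within U1.
P2 → P1, P4: restricted closure across fragments reaches P1, P4.
P4 → P3 lies within U2.
P2, P4 → P1, P5: restricted closure across fragments reaches P1, P5.
P3 → P4, P5 lies within U2.
Every dependency is enforceable on the fragments, so the decomposition is dependency-preserving.

none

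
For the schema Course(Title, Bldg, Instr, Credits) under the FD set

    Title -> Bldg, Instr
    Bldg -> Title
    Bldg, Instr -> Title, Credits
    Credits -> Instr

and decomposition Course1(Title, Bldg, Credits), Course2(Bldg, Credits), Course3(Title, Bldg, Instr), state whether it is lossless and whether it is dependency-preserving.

Lossless test (chase): Rows 1 and 3 agree on Title; apply Title→Bldg, Instr and equate their Bldg, Instr entries. Rows 1 and 2 agree on Bldg; apply Bldg→Title and equate their Title entries. Rows 1 and 3 agree on Bldg, Instr; apply Bldg, Instr→Title, Credits and equate their Title, Credits entries. Rows 1 and 2 agree on Credits; apply Credits→Instr and equate their Instr entries. Row 1 is now all distinguished symbols — the join is lossless.
Dependency preservation: the restricted closure of {Credits} across the fragments never reaches {Instr}, so Credits → Instr cannot be enforced without a join — not preserved.

lossless but not dependency-preserving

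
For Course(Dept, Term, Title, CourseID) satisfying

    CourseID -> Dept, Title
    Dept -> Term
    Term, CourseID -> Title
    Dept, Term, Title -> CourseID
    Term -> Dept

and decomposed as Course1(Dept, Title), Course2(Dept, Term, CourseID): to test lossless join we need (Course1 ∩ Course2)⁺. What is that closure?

Course1 ∩ Course2 = {Dept}.
Dept → Term applies, adding Term
Closure: {Dept, Term}.

Dept, Term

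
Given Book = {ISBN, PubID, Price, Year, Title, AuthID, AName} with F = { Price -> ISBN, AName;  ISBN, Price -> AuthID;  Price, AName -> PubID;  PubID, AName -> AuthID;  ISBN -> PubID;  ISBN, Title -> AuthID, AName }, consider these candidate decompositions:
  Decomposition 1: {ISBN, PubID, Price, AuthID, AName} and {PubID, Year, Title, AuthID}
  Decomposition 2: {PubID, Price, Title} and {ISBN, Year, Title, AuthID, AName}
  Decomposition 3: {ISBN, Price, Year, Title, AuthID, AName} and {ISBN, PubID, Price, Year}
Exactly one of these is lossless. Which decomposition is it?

Decomposition 1: common = {PubID, AuthID}, closure = {PubID, AuthID} → lossy.
Decomposition 2: common = {Title}, closure = {Title} → lossy.
Decomposition 3: common = {ISBN, Price, Year}, closure = {ISBN, PubID, Price, Year, AuthID, AName} → lossless.

Decomposition 3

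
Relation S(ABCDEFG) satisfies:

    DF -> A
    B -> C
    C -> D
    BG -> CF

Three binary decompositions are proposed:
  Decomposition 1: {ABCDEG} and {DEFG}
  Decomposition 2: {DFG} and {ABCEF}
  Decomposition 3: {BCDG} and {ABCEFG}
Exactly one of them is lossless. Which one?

Decomposition 1: common = {DEG}, closure = {DEG} → lossy.
Decomposition 2: common = {F}, closure = {F} → lossy.
Decomposition 3: common = {BCG}, closure = {ABCDFG} → lossless.

Decomposition 3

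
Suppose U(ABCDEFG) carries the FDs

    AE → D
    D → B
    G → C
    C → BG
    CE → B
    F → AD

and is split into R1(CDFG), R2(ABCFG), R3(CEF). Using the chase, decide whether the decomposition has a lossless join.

Chase test. Columns are ABCDEFG; row i has aⱼ where attribute j ∈ Ri, else bᵢⱼ.
Initial tableau (one row per fragment):
  row 1: b11 b12 a3 a4 b15 a6 a7
  row 2: a1 a2 a3 b24 b25 a6 a7
  row 3: b31 b32 a3 b34 a5 a6 b37
Rows 1 and 2 agree on C; apply C→BG and equate their BG entries.
Rows 1 and 3 agree on C; apply C→BG and equate their BG entries.
Rows 1 and 2 agree on F; apply F→AD and equate their AD entries.
Rows 1 and 3 agree on F; apply F→AD and equate their AD entries.
Row 3 is now all distinguished symbols — the join is lossless.

Yes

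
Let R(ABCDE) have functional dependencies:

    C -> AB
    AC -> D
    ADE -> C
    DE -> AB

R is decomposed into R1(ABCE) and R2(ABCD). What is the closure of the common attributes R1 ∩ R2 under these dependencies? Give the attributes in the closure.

R1 ∩ R2 = {ABC}.
AC → D applies, adding D
Closure: {ABCD}.

ABCD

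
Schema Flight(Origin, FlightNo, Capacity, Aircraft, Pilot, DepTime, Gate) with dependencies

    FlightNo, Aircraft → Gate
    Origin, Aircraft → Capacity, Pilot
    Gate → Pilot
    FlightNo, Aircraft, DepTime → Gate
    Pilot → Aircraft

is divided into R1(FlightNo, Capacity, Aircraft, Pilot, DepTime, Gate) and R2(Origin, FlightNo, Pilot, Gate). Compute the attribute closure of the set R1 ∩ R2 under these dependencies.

R1 ∩ R2 = {FlightNo, Pilot, Gate}.
Pilot → Aircraft applies, adding Aircraft
Closure: {FlightNo, Aircraft, Pilot, Gate}.

FlightNo, Aircraft, Pilot, Gate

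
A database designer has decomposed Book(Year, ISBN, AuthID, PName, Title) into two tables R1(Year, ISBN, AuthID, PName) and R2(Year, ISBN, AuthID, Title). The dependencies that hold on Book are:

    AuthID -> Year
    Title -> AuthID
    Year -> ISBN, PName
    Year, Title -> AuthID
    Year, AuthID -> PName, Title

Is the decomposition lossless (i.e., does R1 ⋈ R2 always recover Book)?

Common attributes: R1 ∩ R2 = {Year, ISBN, AuthID}.
Closure of {Year, ISBN, AuthID}: Year → ISBN, PName applies, adding PName; Year, AuthID → PName, Title applies, adding Title. So (Year, ISBN, AuthID)⁺ = {Year, ISBN, AuthID, PName, Title}.
This closure contains every attribute of R1, so R1 ∩ R2 → R1. The join is lossless.

Yes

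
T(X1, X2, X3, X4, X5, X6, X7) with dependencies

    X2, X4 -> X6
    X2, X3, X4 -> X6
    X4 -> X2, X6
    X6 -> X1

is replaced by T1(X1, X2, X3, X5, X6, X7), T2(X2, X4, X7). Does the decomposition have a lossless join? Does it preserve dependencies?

lossy and not dependency-preserving

Lossless test: (X2, X7)⁺ = {X2, X7}, which is a superkey of neither fragment — lossy.
Dependency preservation: the restricted closure of {X2, X4} across the fragments never reaches {X6}, so X2, X4 → X6 cannot be enforced without a join — not preserved.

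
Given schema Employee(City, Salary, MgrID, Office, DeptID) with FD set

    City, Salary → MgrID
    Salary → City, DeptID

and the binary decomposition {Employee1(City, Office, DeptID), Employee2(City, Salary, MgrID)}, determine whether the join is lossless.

No

Common attributes: Employee1 ∩ Employee2 = {City}.
No dependency enlarges {City}, so (City)⁺ = {City}.
The closure contains neither all of Employee1 = {City, Office, DeptID} nor all of Employee2 = {City, Salary, MgrID}, so the common attributes are not a superkey of either fragment. The join is lossy.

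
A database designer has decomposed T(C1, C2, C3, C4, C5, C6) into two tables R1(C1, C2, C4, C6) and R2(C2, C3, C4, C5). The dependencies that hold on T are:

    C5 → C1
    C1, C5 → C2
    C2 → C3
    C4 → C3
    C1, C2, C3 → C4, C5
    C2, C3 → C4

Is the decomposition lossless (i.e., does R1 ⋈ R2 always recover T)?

Common attributes: R1 ∩ R2 = {C2, C4}.
Closure of {C2, C4}: C2 → C3 applies, adding C3. So (C2, C4)⁺ = {C2, C3, C4}.
The closure contains neither all of R1 = {C1, C2, C4, C6} nor all of R2 = {C2, C3, C4, C5}, so the common attributes are not a superkey of either fragment. The join is lossy.

No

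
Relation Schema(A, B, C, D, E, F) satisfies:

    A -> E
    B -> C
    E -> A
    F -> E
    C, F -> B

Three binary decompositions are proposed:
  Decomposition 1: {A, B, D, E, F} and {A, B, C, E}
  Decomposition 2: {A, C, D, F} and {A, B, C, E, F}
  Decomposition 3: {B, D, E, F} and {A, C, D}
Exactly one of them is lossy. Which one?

Decomposition 3

Decomposition 1: common = {A, B, E}, closure = {A, B, C, E} → lossless.
Decomposition 2: common = {A, C, F}, closure = {A, B, C, E, F} → lossless.
Decomposition 3: common = {D}, closure = {D} → lossy.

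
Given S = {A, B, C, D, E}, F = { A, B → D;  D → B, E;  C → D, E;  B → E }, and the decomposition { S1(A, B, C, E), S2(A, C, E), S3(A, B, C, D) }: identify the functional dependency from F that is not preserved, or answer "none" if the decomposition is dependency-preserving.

none

A, B → D lies within S3.
D → B, E: restricted closure across fragments reaches B, E.
C → D, E: restricted closure across fragments reaches D, E.
B → E lies within S1.
Every dependency is enforceable on the fragments, so the decomposition is dependency-preserving.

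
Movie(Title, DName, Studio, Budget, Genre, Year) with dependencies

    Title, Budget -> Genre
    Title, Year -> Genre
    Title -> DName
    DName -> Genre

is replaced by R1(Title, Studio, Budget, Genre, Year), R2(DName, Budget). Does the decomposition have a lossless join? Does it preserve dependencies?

Lossless test: (Budget)⁺ = {Budget}, which is a superkey of neither fragment — lossy.
Dependency preservation: the restricted closure of {Title} across the fragments never reaches {DName}, so Title → DName cannot be enforced without a join — not preserved.

lossy and not dependency-preserving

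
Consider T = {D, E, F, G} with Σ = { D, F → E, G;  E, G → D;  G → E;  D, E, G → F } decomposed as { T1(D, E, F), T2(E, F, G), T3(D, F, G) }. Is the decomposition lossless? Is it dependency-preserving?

lossless and dependency-preserving

Lossless test (chase): Rows 1 and 3 agree on D, F; apply D, F→E, G and equate their E, G entries. Rows 1 and 2 agree on E, G; apply E, G→D and equate their D entries. Row 1 is now all distinguished symbols — the join is lossless.
Dependency preservation: D, F → E, G; E, G → D; D, E, G → F are not contained in any single fragment, but the restricted closure of each left-hand side across the fragments still reaches the right-hand side; the remaining FDs each lie inside some fragment. All dependencies are preserved.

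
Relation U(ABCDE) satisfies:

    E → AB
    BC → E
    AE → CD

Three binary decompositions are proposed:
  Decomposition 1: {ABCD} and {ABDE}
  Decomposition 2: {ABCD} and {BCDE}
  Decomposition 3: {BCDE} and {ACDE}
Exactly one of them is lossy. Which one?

Decomposition 1: common = {ABD}, closure = {ABD} → lossy.
Decomposition 2: common = {BCD}, closure = {ABCDE} → lossless.
Decomposition 3: common = {CDE}, closure = {ABCDE} → lossless.

Decomposition 1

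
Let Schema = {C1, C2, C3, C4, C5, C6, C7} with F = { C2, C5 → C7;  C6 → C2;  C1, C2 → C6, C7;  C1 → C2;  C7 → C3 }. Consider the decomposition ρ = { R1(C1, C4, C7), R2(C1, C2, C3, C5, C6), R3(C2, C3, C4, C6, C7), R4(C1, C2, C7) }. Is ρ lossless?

Chase test. Columns are C1, C2, C3, C4, C5, C6, C7; row i has aⱼ where attribute j ∈ Ri, else bᵢⱼ.
Initial tableau (one row per fragment):
  row 1: a1 b12 b13 a4 b15 b16 a7
  row 2: a1 a2 a3 b24 a5 a6 b27
  row 3: b31 a2 a3 a4 b35 a6 a7
  row 4: a1 a2 b43 b44 b45 b46 a7
Rows 2 and 4 agree on C1, C2; apply C1, C2→C6, C7 and equate their C6, C7 entries.
Rows 1 and 2 agree on C1; apply C1→C2 and equate their C2 entries.
Rows 1 and 2 agree on C7; apply C7→C3 and equate their C3 entries.
Rows 1 and 4 agree on C7; apply C7→C3 and equate their C3 entries.
Rows 1 and 2 agree on C1, C2; apply C1, C2→C6, C7 and equate their C6, C7 entries.
No row becomes fully distinguished — the join is lossy.

No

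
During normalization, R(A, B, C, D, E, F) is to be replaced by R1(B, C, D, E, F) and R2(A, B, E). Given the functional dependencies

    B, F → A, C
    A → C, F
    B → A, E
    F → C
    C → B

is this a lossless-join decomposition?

Yes

Common attributes: R1 ∩ R2 = {B, E}.
Closure of {B, E}: B → A, E applies, adding A; A → C, F applies, adding C, F. So (B, E)⁺ = {A, B, C, E, F}.
This closure contains every attribute of R2, so R1 ∩ R2 → R2. The join is lossless.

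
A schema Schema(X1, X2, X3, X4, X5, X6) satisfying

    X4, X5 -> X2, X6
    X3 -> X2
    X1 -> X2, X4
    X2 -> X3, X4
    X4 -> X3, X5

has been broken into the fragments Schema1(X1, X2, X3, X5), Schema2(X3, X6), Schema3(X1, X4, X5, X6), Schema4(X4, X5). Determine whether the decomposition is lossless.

Chase test. Columns are X1, X2, X3, X4, X5, X6; row i has aⱼ where attribute j ∈ Schemai, else bᵢⱼ.
Initial tableau (one row per fragment):
  row 1: a1 a2 a3 b14 a5 b16
  row 2: b21 b22 a3 b24 b25 a6
  row 3: a1 b32 b33 a4 a5 a6
  row 4: b41 b42 b43 a4 a5 b46
Rows 3 and 4 agree on X4, X5; apply X4, X5→X2, X6 and equate their X2, X6 entries.
Rows 1 and 2 agree on X3; apply X3→X2 and equate their X2 entries.
Rows 1 and 3 agree on X1; apply X1→X2, X4 and equate their X2, X4 entries.
Rows 1 and 2 agree on X2; apply X2→X3, X4 and equate their X3, X4 entries.
Rows 1 and 3 agree on X2; apply X2→X3, X4 and equate their X3, X4 entries.
Rows 1 and 4 agree on X2; apply X2→X3, X4 and equate their X3, X4 entries.
Rows 1 and 2 agree on X4; apply X4→X3, X5 and equate their X3, X5 entries.
Rows 1 and 2 agree on X4, X5; apply X4, X5→X2, X6 and equate their X2, X6 entries.
Row 1 is now all distinguished symbols — the join is lossless.

Yes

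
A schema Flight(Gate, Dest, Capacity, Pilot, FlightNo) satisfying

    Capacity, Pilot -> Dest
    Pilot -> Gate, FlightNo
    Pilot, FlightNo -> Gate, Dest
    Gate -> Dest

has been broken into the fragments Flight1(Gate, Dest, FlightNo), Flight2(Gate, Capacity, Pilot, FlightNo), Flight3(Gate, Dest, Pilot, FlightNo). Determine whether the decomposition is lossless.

Chase test. Columns are Gate, Dest, Capacity, Pilot, FlightNo; row i has aⱼ where attribute j ∈ Flighti, else bᵢⱼ.
Initial tableau (one row per fragment):
  row 1: a1 a2 b13 b14 a5
  row 2: a1 b22 a3 a4 a5
  row 3: a1 a2 b33 a4 a5
Rows 2 and 3 agree on Pilot, FlightNo; apply Pilot, FlightNo→Gate, Dest and equate their Gate, Dest entries.
Row 2 is now all distinguished symbols — the join is lossless.

Yes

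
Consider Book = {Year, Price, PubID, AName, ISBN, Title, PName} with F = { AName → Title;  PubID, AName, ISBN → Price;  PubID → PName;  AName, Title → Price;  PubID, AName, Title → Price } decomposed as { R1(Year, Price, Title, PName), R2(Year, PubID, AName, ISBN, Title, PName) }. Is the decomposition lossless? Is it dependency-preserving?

Lossless test: (Year, Title, PName)⁺ = {Year, Title, PName}, which is a superkey of neither fragment — lossy.
Dependency preservation: the restricted closure of {PubID, AName, ISBN} across the fragments never reaches {Price}, so PubID, AName, ISBN → Price cannot be enforced without a join — not preserved.

lossy and not dependency-preserving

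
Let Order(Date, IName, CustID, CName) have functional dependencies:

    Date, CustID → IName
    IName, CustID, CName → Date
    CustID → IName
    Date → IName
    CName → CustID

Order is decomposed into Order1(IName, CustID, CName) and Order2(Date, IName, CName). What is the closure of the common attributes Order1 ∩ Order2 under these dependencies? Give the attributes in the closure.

Order1 ∩ Order2 = {IName, CName}.
CName → CustID applies, adding CustID
IName, CustID, CName → Date applies, adding Date
Closure: {Date, IName, CustID, CName}.

Date, IName, CustID, CName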